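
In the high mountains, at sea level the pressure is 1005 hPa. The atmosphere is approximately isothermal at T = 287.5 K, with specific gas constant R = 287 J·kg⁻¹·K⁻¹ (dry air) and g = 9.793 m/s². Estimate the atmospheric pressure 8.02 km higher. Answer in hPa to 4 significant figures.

P ≈ 388.0 hPa

Scale height: H = RT/g = 287 × 287.5 / 9.793 = 8425.7 m.
Barometric formula: P = P₀ exp(−z/H).
z/H = 8020.0/8425.7 = 0.95185; exp(−0.95185) = 0.38603.
P = 1005 × 0.38603 = 387.96 hPa.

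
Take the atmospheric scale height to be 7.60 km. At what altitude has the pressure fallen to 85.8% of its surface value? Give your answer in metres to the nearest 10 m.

Set P/P₀ = exp(−z/H) = 0.858, so z = −H ln(0.858).
−ln(0.858) = 0.15315; z = 7600.0 × 0.15315 = 1163.9 m.

z ≈ 1160 m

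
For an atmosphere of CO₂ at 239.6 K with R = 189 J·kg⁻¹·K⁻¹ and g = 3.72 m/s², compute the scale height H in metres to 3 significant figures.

H ≈ 12200 m

The scale height of an isothermal atmosphere is H = RT/g.
H = 189 × 239.6 / 3.72 = 45284/3.72 = 12173 m.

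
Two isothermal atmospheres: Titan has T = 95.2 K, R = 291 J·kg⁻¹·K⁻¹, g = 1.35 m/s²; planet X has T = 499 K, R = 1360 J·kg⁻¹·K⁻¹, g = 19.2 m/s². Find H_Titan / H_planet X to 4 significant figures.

H = RT/g for each body.
H_Titan = 291 × 95.2 / 1.35 = 20521 m.
H_planet X = 1360 × 499 / 19.2 = 35346 m.
H_Titan/H_planet X = 20521/35346 = 0.58057.

H_Titan/H_planet X ≈ 0.5806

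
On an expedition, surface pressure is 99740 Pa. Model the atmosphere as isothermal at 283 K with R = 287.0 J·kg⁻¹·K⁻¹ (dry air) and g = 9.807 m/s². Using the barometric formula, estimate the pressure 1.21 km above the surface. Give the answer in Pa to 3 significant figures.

Scale height: H = RT/g = 287.0 × 283 / 9.807 = 8281.9 m.
Barometric formula: P = P₀ exp(−z/H).
z/H = 1210.0/8281.9 = 0.14610; exp(−0.14610) = 0.86407.
P = 99740 × 0.86407 = 86182 Pa.

P ≈ 86200 Pa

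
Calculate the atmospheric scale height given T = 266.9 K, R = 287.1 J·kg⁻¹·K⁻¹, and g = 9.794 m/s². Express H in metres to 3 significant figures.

H ≈ 7820 m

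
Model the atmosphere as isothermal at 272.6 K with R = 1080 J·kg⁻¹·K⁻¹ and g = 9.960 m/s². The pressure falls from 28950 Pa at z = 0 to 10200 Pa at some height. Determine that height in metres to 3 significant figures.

z ≈ 30800 m

Scale height: H = RT/g = 1080 × 272.6 / 9.960 = 29559 m.
Invert the barometric formula: z = H ln(P₀/P).
P₀/P = 28950/10200 = 2.8382; ln(2.8382) = 1.0432.
z = 29559 × 1.0432 = 30836 m.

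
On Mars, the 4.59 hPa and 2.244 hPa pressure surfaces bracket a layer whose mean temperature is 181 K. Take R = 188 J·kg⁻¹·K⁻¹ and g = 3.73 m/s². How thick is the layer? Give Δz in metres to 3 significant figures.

Δz ≈ 6530 m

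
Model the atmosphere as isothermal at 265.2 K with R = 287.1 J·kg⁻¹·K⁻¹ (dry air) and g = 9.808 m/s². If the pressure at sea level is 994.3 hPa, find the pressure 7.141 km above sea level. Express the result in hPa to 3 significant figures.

P ≈ 396 hPa

Scale height: H = RT/g = 287.1 × 265.2 / 9.808 = 7762.9 m.
Barometric formula: P = P₀ exp(−z/H).
z/H = 7141.0/7762.9 = 0.91989; exp(−0.91989) = 0.39856.
P = 994.3 × 0.39856 = 396.29 hPa.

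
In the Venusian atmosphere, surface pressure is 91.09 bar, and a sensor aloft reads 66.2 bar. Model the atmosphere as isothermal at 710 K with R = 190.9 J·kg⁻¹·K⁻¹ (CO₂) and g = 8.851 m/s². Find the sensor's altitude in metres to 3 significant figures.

z ≈ 4890 m

Scale height: H = RT/g = 190.9 × 710 / 8.851 = 15313 m.
Invert the barometric formula: z = H ln(P₀/P).
P₀/P = 91.09/66.2 = 1.3760; ln(1.3760) = 0.31918.
z = 15313 × 0.31918 = 4887.6 m.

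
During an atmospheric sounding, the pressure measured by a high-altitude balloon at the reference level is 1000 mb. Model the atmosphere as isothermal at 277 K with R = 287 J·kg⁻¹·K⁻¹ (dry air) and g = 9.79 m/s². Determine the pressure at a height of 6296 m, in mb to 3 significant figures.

P ≈ 461 mb

Scale height: H = RT/g = 287 × 277 / 9.79 = 8120.4 m.
Barometric formula: P = P₀ exp(−z/H).
z/H = 6296.0/8120.4 = 0.77533; exp(−0.77533) = 0.46055.
P = 1000 × 0.46055 = 460.55 mb.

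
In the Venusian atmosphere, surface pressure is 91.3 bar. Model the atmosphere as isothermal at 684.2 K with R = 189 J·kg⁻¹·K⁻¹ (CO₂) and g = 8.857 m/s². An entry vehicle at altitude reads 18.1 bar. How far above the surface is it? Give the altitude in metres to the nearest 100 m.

z ≈ 23600 m

Scale height: H = RT/g = 189 × 684.2 / 8.857 = 14600 m.
Invert the barometric formula: z = H ln(P₀/P).
P₀/P = 91.3/18.1 = 5.0442; ln(5.0442) = 1.6182.
z = 14600 × 1.6182 = 23626 m.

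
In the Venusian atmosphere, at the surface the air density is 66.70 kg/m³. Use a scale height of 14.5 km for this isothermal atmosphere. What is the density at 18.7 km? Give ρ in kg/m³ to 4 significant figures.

In an isothermal atmosphere, density decays like pressure: ρ = ρ₀ exp(−z/H).
z/H = 18700/14500 = 1.2897; exp(−1.2897) = 0.27535.
ρ = 66.70 × 0.27535 = 18.366 kg/m³.

ρ ≈ 18.37 kg/m³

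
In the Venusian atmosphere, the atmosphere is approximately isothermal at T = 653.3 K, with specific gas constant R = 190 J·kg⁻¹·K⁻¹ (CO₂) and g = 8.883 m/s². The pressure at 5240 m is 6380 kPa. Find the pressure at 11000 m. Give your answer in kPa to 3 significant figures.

P ≈ 4220 kPa

Scale height: H = RT/g = 190 × 653.3 / 8.883 = 13974 m.
Between two levels, P₂ = P₁ exp(−Δz/H) with Δz = z₂ − z₁.
Δz = 11000 − 5240.0 = 5760.0 m; Δz/H = 5760.0/13974 = 0.41219.
P₂ = 6380 × exp(−0.41219) = 6380 × 0.66220 = 4224.8 kPa.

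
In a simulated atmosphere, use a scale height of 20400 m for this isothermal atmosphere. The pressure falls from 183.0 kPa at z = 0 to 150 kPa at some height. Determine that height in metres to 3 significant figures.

z ≈ 4060 m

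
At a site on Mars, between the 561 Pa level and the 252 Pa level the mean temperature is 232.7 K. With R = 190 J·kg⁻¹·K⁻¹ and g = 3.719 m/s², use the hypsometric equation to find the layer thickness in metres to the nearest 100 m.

Δz ≈ 9500 m

Hypsometric equation: Δz = (R T̄/g) ln(P₁/P₂).
R T̄/g = 190 × 232.7 / 3.719 = 11888 m.
ln(561/252) = ln(2.2262) = 0.80030.
Δz = 11888 × 0.80030 = 9514.0 m.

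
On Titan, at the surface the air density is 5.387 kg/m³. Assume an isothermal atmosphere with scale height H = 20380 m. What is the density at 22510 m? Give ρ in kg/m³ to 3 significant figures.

ρ ≈ 1.79 kg/m³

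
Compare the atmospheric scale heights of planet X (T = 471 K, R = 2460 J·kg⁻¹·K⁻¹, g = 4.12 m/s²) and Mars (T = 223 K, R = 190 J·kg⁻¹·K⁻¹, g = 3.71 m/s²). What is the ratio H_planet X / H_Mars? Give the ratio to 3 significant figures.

H = RT/g for each body.
H_planet X = 2460 × 471 / 4.12 = 281230 m.
H_Mars = 190 × 223 / 3.71 = 11420 m.
H_planet X/H_Mars = 281230/11420 = 24.626.

H_planet X/H_Mars ≈ 24.6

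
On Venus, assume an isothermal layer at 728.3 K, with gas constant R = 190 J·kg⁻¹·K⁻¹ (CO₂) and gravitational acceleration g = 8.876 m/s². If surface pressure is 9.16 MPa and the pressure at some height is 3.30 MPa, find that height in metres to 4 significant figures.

z ≈ 15920 m

Scale height: H = RT/g = 190 × 728.3 / 8.876 = 15590 m.
Invert the barometric formula: z = H ln(P₀/P).
P₀/P = 9.16/3.30 = 2.7758; ln(2.7758) = 1.0209.
z = 15590 × 1.0209 = 15916 m.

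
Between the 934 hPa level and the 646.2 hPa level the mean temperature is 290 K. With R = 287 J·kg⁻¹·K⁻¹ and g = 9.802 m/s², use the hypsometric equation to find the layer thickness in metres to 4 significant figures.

Δz ≈ 3128 m

Hypsometric equation: Δz = (R T̄/g) ln(P₁/P₂).
R T̄/g = 287 × 290 / 9.802 = 8491.1 m.
ln(934/646.2) = ln(1.4454) = 0.36839.
Δz = 8491.1 × 0.36839 = 3128.0 m.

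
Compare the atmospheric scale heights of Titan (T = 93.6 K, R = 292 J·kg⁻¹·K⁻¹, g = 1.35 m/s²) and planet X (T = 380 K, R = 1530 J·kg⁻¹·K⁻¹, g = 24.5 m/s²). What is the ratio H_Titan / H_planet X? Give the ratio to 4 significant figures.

H_Titan/H_planet X ≈ 0.8531

H = RT/g for each body.
H_Titan = 292 × 93.6 / 1.35 = 20245 m.
H_planet X = 1530 × 380 / 24.5 = 23731 m.
H_Titan/H_planet X = 20245/23731 = 0.85310.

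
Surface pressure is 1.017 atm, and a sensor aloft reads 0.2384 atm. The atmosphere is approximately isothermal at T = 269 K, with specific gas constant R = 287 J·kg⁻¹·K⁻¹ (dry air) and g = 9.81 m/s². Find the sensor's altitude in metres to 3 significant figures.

z ≈ 11400 m

Scale height: H = RT/g = 287 × 269 / 9.81 = 7869.8 m.
Invert the barometric formula: z = H ln(P₀/P).
P₀/P = 1.017/0.2384 = 4.2659; ln(4.2659) = 1.4507.
z = 7869.8 × 1.4507 = 11417 m.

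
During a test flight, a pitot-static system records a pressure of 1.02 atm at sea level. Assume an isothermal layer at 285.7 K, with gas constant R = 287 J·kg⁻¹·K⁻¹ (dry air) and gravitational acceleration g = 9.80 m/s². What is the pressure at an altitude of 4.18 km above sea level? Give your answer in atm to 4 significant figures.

Scale height: H = RT/g = 287 × 285.7 / 9.80 = 8366.9 m.
Barometric formula: P = P₀ exp(−z/H).
z/H = 4180.0/8366.9 = 0.49959; exp(−0.49959) = 0.60678.
P = 1.02 × 0.60678 = 0.61892 atm.

P ≈ 0.6189 atm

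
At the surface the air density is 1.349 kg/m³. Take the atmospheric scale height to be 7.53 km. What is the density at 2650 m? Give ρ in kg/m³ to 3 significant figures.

ρ ≈ 0.949 kg/m³

In an isothermal atmosphere, density decays like pressure: ρ = ρ₀ exp(−z/H).
z/H = 2650.0/7530.0 = 0.35193; exp(−0.35193) = 0.70333.
ρ = 1.349 × 0.70333 = 0.94879 kg/m³.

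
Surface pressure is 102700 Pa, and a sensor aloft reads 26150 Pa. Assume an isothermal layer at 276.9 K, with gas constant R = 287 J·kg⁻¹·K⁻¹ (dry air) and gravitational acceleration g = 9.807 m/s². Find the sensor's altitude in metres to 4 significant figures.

z ≈ 11090 m

Scale height: H = RT/g = 287 × 276.9 / 9.807 = 8103.4 m.
Invert the barometric formula: z = H ln(P₀/P).
P₀/P = 102700/26150 = 3.9273; ln(3.9273) = 1.3680.
z = 8103.4 × 1.3680 = 11085 m.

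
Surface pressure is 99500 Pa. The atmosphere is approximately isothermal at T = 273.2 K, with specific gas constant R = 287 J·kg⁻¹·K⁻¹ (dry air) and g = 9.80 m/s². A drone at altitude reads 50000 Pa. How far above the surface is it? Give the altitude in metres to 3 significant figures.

Scale height: H = RT/g = 287 × 273.2 / 9.80 = 8000.9 m.
Invert the barometric formula: z = H ln(P₀/P).
P₀/P = 99500/50000 = 1.9900; ln(1.9900) = 0.68813.
z = 8000.9 × 0.68813 = 5505.7 m.

z ≈ 5510 m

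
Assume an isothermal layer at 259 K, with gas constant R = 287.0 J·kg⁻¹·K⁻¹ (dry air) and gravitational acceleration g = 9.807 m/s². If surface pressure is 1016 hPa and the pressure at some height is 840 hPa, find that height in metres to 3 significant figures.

Scale height: H = RT/g = 287.0 × 259 / 9.807 = 7579.6 m.
Invert the barometric formula: z = H ln(P₀/P).
P₀/P = 1016/840 = 1.2095; ln(1.2095) = 0.19021.
z = 7579.6 × 0.19021 = 1441.7 m.

z ≈ 1440 m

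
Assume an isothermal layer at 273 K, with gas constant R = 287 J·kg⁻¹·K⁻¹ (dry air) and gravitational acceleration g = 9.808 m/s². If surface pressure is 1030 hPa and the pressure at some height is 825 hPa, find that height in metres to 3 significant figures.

Scale height: H = RT/g = 287 × 273 / 9.808 = 7988.5 m.
Invert the barometric formula: z = H ln(P₀/P).
P₀/P = 1030/825 = 1.2485; ln(1.2485) = 0.22194.
z = 7988.5 × 0.22194 = 1773.0 m.

z ≈ 1770 m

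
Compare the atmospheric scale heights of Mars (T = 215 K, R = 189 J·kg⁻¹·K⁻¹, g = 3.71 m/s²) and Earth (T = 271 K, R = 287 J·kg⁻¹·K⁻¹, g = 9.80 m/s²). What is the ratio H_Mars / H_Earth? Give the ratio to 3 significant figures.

H_Mars/H_Earth ≈ 1.38

H = RT/g for each body.
H_Mars = 189 × 215 / 3.71 = 10953 m.
H_Earth = 287 × 271 / 9.80 = 7936.4 m.
H_Mars/H_Earth = 10953/7936.4 = 1.3801.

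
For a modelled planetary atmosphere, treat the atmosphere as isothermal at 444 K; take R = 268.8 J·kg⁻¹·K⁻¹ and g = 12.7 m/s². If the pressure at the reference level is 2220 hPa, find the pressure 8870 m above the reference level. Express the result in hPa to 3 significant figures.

P ≈ 864 hPa

Scale height: H = RT/g = 268.8 × 444 / 12.7 = 9397.4 m.
Barometric formula: P = P₀ exp(−z/H).
z/H = 8870.0/9397.4 = 0.94388; exp(−0.94388) = 0.38912.
P = 2220 × 0.38912 = 863.85 hPa.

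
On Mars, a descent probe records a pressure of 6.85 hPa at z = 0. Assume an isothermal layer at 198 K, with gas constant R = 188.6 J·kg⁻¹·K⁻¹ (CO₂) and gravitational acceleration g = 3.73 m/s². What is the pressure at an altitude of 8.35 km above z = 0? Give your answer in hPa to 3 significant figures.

Scale height: H = RT/g = 188.6 × 198 / 3.73 = 10011 m.
Barometric formula: P = P₀ exp(−z/H).
z/H = 8350.0/10011 = 0.83408; exp(−0.83408) = 0.43427.
P = 6.85 × 0.43427 = 2.9747 hPa.

P ≈ 2.97 hPa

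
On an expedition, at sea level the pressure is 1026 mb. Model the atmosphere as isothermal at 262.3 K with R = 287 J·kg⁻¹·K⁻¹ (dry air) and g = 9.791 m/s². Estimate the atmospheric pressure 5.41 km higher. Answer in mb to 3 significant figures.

Scale height: H = RT/g = 287 × 262.3 / 9.791 = 7688.7 m.
Barometric formula: P = P₀ exp(−z/H).
z/H = 5410.0/7688.7 = 0.70363; exp(−0.70363) = 0.49479.
P = 1026 × 0.49479 = 507.65 mb.

P ≈ 508 mb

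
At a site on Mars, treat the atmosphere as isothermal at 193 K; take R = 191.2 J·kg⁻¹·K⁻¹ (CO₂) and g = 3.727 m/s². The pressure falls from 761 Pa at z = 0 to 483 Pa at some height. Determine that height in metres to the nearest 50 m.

Scale height: H = RT/g = 191.2 × 193 / 3.727 = 9901.2 m.
Invert the barometric formula: z = H ln(P₀/P).
P₀/P = 761/483 = 1.5756; ln(1.5756) = 0.45464.
z = 9901.2 × 0.45464 = 4501.5 m.

z ≈ 4500 m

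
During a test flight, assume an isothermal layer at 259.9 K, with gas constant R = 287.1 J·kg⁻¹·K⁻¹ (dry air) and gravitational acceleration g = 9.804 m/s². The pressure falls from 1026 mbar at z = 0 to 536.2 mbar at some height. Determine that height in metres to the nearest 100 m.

z ≈ 4900 m

Scale height: H = RT/g = 287.1 × 259.9 / 9.804 = 7610.9 m.
Invert the barometric formula: z = H ln(P₀/P).
P₀/P = 1026/536.2 = 1.9135; ln(1.9135) = 0.64893.
z = 7610.9 × 0.64893 = 4938.9 m.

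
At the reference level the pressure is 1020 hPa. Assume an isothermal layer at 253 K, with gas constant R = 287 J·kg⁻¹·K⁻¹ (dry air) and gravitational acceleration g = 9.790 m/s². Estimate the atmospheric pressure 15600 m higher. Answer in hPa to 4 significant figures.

P ≈ 124.5 hPa

Scale height: H = RT/g = 287 × 253 / 9.790 = 7416.9 m.
Barometric formula: P = P₀ exp(−z/H).
z/H = 15600/7416.9 = 2.1033; exp(−2.1033) = 0.12205.
P = 1020 × 0.12205 = 124.49 hPa.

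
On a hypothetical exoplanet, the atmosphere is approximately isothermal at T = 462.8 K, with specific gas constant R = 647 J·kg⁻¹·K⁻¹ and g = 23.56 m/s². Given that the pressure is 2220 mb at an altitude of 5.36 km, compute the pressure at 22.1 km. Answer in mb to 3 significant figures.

Scale height: H = RT/g = 647 × 462.8 / 23.56 = 12709 m.
Between two levels, P₂ = P₁ exp(−Δz/H) with Δz = z₂ − z₁.
Δz = 22100 − 5360.0 = 16740 m; Δz/H = 16740/12709 = 1.3172.
P₂ = 2220 × exp(−1.3172) = 2220 × 0.26788 = 594.69 mb.

P ≈ 595 mb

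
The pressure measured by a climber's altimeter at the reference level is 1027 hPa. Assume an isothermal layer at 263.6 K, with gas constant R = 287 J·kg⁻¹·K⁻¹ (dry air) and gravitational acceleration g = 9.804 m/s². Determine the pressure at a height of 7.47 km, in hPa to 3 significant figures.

P ≈ 390 hPa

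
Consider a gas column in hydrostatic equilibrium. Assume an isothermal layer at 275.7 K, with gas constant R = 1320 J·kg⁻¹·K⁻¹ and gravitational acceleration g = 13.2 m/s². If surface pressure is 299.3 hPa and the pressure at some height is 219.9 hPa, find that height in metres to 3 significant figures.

z ≈ 8500 m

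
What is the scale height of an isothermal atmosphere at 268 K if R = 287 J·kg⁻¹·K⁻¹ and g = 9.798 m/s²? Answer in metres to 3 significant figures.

H ≈ 7850 m

The scale height of an isothermal atmosphere is H = RT/g.
H = 287 × 268 / 9.798 = 76916/9.798 = 7850.2 m.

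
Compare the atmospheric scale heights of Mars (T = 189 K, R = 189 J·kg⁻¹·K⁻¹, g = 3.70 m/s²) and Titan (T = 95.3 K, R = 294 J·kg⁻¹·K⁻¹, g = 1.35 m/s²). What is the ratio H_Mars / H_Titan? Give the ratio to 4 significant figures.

H = RT/g for each body.
H_Mars = 189 × 189 / 3.70 = 9654.3 m.
H_Titan = 294 × 95.3 / 1.35 = 20754 m.
H_Mars/H_Titan = 9654.3/20754 = 0.46518.

H_Mars/H_Titan ≈ 0.4652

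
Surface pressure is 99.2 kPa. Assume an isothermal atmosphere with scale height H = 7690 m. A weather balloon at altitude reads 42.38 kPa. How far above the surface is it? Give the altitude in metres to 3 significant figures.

Invert the barometric formula: z = H ln(P₀/P).
P₀/P = 99.2/42.38 = 2.3407; ln(2.3407) = 0.85045.
z = 7690.0 × 0.85045 = 6540.0 m.

z ≈ 6540 m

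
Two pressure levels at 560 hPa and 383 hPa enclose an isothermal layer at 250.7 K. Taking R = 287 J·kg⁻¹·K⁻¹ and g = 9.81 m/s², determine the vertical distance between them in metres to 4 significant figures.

Δz ≈ 2786 m

Hypsometric equation: Δz = (R T̄/g) ln(P₁/P₂).
R T̄/g = 287 × 250.7 / 9.81 = 7334.4 m.
ln(560/383) = ln(1.4621) = 0.37987.
Δz = 7334.4 × 0.37987 = 2786.1 m.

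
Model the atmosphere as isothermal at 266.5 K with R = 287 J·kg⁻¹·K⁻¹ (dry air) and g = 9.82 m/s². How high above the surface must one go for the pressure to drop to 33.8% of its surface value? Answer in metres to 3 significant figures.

z ≈ 8450 m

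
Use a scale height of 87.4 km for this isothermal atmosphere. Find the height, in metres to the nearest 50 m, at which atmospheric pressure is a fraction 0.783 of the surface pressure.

Set P/P₀ = exp(−z/H) = 0.783, so z = −H ln(0.783).
−ln(0.783) = 0.24462; z = 87400 × 0.24462 = 21380 m.

z ≈ 21400 m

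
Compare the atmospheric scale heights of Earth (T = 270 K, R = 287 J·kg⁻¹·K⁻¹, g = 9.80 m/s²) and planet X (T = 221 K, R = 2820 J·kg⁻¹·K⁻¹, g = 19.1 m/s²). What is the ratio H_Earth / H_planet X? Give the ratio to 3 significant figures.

H = RT/g for each body.
H_Earth = 287 × 270 / 9.80 = 7907.1 m.
H_planet X = 2820 × 221 / 19.1 = 32629 m.
H_Earth/H_planet X = 7907.1/32629 = 0.24233.

H_Earth/H_planet X ≈ 0.242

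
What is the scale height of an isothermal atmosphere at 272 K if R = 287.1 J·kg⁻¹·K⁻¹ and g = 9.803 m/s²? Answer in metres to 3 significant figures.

The scale height of an isothermal atmosphere is H = RT/g.
H = 287.1 × 272 / 9.803 = 78091/9.803 = 7966.0 m.

H ≈ 7970 m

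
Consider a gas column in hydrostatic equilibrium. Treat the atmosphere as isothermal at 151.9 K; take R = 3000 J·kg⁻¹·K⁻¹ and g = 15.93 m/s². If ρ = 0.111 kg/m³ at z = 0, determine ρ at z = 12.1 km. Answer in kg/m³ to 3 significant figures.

Scale height: H = RT/g = 3000 × 151.9 / 15.93 = 28606 m.
In an isothermal atmosphere, density decays like pressure: ρ = ρ₀ exp(−z/H).
z/H = 12100/28606 = 0.42299; exp(−0.42299) = 0.65509.
ρ = 0.111 × 0.65509 = 0.072715 kg/m³.

ρ ≈ 0.0727 kg/m³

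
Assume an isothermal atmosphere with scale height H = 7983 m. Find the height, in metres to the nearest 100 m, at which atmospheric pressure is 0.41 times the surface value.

z ≈ 7100 m

Set P/P₀ = exp(−z/H) = 0.41, so z = −H ln(0.41).
−ln(0.41) = 0.89160; z = 7983.0 × 0.89160 = 7117.6 m.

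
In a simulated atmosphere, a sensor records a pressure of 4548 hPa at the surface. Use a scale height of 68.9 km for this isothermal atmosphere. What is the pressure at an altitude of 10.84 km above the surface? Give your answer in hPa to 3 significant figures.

P ≈ 3890 hPa

Barometric formula: P = P₀ exp(−z/H).
z/H = 10840/68900 = 0.15733; exp(−0.15733) = 0.85442.
P = 4548 × 0.85442 = 3885.9 hPa.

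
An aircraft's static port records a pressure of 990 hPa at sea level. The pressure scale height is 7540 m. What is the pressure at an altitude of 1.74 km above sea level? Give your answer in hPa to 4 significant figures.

P ≈ 786.0 hPa

Barometric formula: P = P₀ exp(−z/H).
z/H = 1740.0/7540.0 = 0.23077; exp(−0.23077) = 0.79392.
P = 990 × 0.79392 = 785.98 hPa.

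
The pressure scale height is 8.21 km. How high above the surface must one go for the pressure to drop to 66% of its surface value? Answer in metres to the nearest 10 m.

z ≈ 3410 m

Set P/P₀ = exp(−z/H) = 0.66, so z = −H ln(0.66).
−ln(0.66) = 0.41552; z = 8210.0 × 0.41552 = 3411.4 m.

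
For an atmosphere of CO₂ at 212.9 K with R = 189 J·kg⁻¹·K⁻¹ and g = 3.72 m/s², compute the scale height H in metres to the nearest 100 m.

The scale height of an isothermal atmosphere is H = RT/g.
H = 189 × 212.9 / 3.72 = 40238/3.72 = 10817 m.

H ≈ 10800 m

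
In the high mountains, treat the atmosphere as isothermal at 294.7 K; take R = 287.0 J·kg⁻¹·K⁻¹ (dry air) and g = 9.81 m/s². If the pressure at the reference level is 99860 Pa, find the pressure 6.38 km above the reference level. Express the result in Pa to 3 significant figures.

P ≈ 47600 Pa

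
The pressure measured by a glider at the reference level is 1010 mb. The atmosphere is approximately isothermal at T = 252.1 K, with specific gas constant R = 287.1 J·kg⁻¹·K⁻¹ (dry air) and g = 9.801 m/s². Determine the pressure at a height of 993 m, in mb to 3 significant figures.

Scale height: H = RT/g = 287.1 × 252.1 / 9.801 = 7384.7 m.
Barometric formula: P = P₀ exp(−z/H).
z/H = 993.00/7384.7 = 0.13447; exp(−0.13447) = 0.87418.
P = 1010 × 0.87418 = 882.92 mb.

P ≈ 883 mb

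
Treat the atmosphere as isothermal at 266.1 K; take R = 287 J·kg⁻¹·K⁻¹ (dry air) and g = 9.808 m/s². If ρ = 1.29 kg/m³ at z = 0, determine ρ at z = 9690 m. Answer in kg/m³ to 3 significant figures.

ρ ≈ 0.372 kg/m³

Scale height: H = RT/g = 287 × 266.1 / 9.808 = 7786.6 m.
In an isothermal atmosphere, density decays like pressure: ρ = ρ₀ exp(−z/H).
z/H = 9690.0/7786.6 = 1.2444; exp(−1.2444) = 0.28811.
ρ = 1.29 × 0.28811 = 0.37166 kg/m³.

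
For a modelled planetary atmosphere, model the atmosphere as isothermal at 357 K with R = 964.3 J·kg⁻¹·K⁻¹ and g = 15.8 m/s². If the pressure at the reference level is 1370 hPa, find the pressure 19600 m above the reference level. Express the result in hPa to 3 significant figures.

Scale height: H = RT/g = 964.3 × 357 / 15.8 = 21788 m.
Barometric formula: P = P₀ exp(−z/H).
z/H = 19600/21788 = 0.89958; exp(−0.89958) = 0.40674.
P = 1370 × 0.40674 = 557.23 hPa.

P ≈ 557 hPa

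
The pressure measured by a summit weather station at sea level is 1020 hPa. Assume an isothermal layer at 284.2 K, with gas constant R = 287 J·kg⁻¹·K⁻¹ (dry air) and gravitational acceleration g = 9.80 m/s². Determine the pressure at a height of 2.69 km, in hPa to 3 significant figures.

P ≈ 738 hPa

Scale height: H = RT/g = 287 × 284.2 / 9.80 = 8323.0 m.
Barometric formula: P = P₀ exp(−z/H).
z/H = 2690.0/8323.0 = 0.32320; exp(−0.32320) = 0.72383.
P = 1020 × 0.72383 = 738.31 hPa.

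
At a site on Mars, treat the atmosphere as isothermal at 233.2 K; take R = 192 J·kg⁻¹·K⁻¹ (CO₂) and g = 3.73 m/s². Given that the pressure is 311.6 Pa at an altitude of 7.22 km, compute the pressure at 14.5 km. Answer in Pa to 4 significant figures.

Scale height: H = RT/g = 192 × 233.2 / 3.73 = 12004 m.
Between two levels, P₂ = P₁ exp(−Δz/H) with Δz = z₂ − z₁.
Δz = 14500 − 7220.0 = 7280.0 m; Δz/H = 7280.0/12004 = 0.60646.
P₂ = 311.6 × exp(−0.60646) = 311.6 × 0.54528 = 169.91 Pa.

P ≈ 169.9 Pa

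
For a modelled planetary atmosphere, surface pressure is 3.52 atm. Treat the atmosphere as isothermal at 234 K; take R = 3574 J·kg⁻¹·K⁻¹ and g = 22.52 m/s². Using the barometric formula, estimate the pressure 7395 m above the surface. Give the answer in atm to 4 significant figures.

P ≈ 2.884 atm

Scale height: H = RT/g = 3574 × 234 / 22.52 = 37137 m.
Barometric formula: P = P₀ exp(−z/H).
z/H = 7395.0/37137 = 0.19913; exp(−0.19913) = 0.81944.
P = 3.52 × 0.81944 = 2.8844 atm.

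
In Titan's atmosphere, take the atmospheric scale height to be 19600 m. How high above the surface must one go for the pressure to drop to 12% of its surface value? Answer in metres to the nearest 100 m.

Set P/P₀ = exp(−z/H) = 0.12, so z = −H ln(0.12).
−ln(0.12) = 2.1203; z = 19600 × 2.1203 = 41558 m.

z ≈ 41600 m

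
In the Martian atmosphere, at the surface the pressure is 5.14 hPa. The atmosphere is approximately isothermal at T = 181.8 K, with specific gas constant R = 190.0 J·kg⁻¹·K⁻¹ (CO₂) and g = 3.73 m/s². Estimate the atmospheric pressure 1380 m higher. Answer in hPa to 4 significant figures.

P ≈ 4.428 hPa

Scale height: H = RT/g = 190.0 × 181.8 / 3.73 = 9260.6 m.
Barometric formula: P = P₀ exp(−z/H).
z/H = 1380.0/9260.6 = 0.14902; exp(−0.14902) = 0.86155.
P = 5.14 × 0.86155 = 4.4284 hPa.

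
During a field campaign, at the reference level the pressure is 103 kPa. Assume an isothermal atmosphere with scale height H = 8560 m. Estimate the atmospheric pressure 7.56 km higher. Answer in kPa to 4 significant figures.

P ≈ 42.59 kPa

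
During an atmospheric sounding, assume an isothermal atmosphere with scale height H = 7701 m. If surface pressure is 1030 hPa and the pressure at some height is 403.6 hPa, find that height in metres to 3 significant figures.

Invert the barometric formula: z = H ln(P₀/P).
P₀/P = 1030/403.6 = 2.5520; ln(2.5520) = 0.93688.
z = 7701.0 × 0.93688 = 7214.9 m.

z ≈ 7210 m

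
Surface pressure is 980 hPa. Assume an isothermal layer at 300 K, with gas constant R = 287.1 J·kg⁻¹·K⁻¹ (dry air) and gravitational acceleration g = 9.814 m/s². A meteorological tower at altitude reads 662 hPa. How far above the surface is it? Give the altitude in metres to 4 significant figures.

Scale height: H = RT/g = 287.1 × 300 / 9.814 = 8776.2 m.
Invert the barometric formula: z = H ln(P₀/P).
P₀/P = 980/662 = 1.4804; ln(1.4804) = 0.39231.
z = 8776.2 × 0.39231 = 3443.0 m.

z ≈ 3443 m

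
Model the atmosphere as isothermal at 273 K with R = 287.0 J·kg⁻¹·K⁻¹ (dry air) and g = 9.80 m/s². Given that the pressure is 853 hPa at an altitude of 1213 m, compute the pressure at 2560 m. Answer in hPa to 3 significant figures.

Scale height: H = RT/g = 287.0 × 273 / 9.80 = 7995.0 m.
Between two levels, P₂ = P₁ exp(−Δz/H) with Δz = z₂ − z₁.
Δz = 2560.0 − 1213.0 = 1347.0 m; Δz/H = 1347.0/7995.0 = 0.16848.
P₂ = 853 × exp(−0.16848) = 853 × 0.84495 = 720.74 hPa.

P ≈ 721 hPa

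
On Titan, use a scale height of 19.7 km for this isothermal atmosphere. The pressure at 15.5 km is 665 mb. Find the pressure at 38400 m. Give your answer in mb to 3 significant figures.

Between two levels, P₂ = P₁ exp(−Δz/H) with Δz = z₂ − z₁.
Δz = 38400 − 15500 = 22900 m; Δz/H = 22900/19700 = 1.1624.
P₂ = 665 × exp(−1.1624) = 665 × 0.31273 = 207.97 mb.

P ≈ 208 mb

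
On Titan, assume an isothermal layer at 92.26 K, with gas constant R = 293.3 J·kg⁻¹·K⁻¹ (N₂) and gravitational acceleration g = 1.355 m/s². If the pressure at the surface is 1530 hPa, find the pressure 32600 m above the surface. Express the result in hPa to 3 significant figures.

P ≈ 299 hPa

Scale height: H = RT/g = 293.3 × 92.26 / 1.355 = 19970 m.
Barometric formula: P = P₀ exp(−z/H).
z/H = 32600/19970 = 1.6324; exp(−1.6324) = 0.19546.
P = 1530 × 0.19546 = 299.05 hPa.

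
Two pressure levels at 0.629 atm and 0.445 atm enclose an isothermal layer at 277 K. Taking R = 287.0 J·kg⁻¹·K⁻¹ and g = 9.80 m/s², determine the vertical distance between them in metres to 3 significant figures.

Hypsometric equation: Δz = (R T̄/g) ln(P₁/P₂).
R T̄/g = 287.0 × 277 / 9.80 = 8112.1 m.
ln(0.629/0.445) = ln(1.4135) = 0.34607.
Δz = 8112.1 × 0.34607 = 2807.4 m.

Δz ≈ 2810 m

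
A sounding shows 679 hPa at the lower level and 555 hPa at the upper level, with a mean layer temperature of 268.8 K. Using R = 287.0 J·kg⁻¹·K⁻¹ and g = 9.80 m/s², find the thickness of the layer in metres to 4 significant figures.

Hypsometric equation: Δz = (R T̄/g) ln(P₁/P₂).
R T̄/g = 287.0 × 268.8 / 9.80 = 7872.0 m.
ln(679/555) = ln(1.2234) = 0.20163.
Δz = 7872.0 × 0.20163 = 1587.2 m.

Δz ≈ 1587 m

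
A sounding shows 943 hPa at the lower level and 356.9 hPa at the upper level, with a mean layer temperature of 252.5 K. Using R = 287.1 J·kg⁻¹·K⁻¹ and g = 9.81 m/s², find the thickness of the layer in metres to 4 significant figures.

Δz ≈ 7180 m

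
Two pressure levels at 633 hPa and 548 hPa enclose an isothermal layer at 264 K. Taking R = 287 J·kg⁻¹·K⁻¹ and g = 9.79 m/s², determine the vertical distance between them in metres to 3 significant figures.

Hypsometric equation: Δz = (R T̄/g) ln(P₁/P₂).
R T̄/g = 287 × 264 / 9.79 = 7739.3 m.
ln(633/548) = ln(1.1551) = 0.14419.
Δz = 7739.3 × 0.14419 = 1115.9 m.

Δz ≈ 1120 m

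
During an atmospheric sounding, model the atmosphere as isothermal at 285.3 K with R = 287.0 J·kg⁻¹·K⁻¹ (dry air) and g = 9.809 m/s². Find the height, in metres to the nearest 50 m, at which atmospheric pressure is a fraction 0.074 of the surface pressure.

z ≈ 21750 m

Scale height: H = RT/g = 287.0 × 285.3 / 9.809 = 8347.5 m.
Set P/P₀ = exp(−z/H) = 0.074, so z = −H ln(0.074).
−ln(0.074) = 2.6037; z = 8347.5 × 2.6037 = 21734 m.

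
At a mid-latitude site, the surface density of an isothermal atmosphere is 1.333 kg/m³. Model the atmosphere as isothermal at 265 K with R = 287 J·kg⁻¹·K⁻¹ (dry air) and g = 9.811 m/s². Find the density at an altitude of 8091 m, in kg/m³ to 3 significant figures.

ρ ≈ 0.469 kg/m³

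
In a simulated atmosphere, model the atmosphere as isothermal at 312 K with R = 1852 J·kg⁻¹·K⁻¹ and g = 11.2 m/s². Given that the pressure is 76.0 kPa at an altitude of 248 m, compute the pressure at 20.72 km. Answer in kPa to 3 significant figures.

P ≈ 51.1 kPa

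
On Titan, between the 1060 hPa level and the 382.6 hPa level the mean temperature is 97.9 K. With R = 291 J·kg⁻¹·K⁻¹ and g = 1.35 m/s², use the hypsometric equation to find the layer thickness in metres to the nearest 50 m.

Hypsometric equation: Δz = (R T̄/g) ln(P₁/P₂).
R T̄/g = 291 × 97.9 / 1.35 = 21103 m.
ln(1060/382.6) = ln(2.7705) = 1.0190.
Δz = 21103 × 1.0190 = 21504 m.

Δz ≈ 21500 m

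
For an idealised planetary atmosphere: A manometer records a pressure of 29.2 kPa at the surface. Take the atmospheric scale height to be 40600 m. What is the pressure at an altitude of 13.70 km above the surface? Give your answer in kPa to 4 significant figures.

Barometric formula: P = P₀ exp(−z/H).
z/H = 13700/40600 = 0.33744; exp(−0.33744) = 0.71359.
P = 29.2 × 0.71359 = 20.837 kPa.

P ≈ 20.84 kPa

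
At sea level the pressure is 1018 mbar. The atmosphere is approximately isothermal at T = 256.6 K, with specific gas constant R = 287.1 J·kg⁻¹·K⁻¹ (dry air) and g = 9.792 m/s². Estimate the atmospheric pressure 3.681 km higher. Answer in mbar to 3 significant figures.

Scale height: H = RT/g = 287.1 × 256.6 / 9.792 = 7523.5 m.
Barometric formula: P = P₀ exp(−z/H).
z/H = 3681.0/7523.5 = 0.48927; exp(−0.48927) = 0.61307.
P = 1018 × 0.61307 = 624.11 mbar.

P ≈ 624 mbar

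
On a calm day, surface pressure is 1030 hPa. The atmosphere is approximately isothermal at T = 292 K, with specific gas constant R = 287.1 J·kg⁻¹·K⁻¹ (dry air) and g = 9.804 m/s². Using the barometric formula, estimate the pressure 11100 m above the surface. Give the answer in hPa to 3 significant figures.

Scale height: H = RT/g = 287.1 × 292 / 9.804 = 8550.9 m.
Barometric formula: P = P₀ exp(−z/H).
z/H = 11100/8550.9 = 1.2981; exp(−1.2981) = 0.27305.
P = 1030 × 0.27305 = 281.24 hPa.

P ≈ 281 hPa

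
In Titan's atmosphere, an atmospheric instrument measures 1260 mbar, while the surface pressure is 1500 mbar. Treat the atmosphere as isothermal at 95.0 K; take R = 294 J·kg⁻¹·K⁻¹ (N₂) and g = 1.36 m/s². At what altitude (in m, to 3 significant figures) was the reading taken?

Scale height: H = RT/g = 294 × 95.0 / 1.36 = 20537 m.
Invert the barometric formula: z = H ln(P₀/P).
P₀/P = 1500/1260 = 1.1905; ln(1.1905) = 0.17437.
z = 20537 × 0.17437 = 3581.0 m.

z ≈ 3580 m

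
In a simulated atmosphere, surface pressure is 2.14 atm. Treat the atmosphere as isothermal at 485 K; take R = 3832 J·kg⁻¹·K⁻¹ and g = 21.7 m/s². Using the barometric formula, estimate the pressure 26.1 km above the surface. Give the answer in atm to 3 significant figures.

P ≈ 1.58 atm

Scale height: H = RT/g = 3832 × 485 / 21.7 = 85646 m.
Barometric formula: P = P₀ exp(−z/H).
z/H = 26100/85646 = 0.30474; exp(−0.30474) = 0.73732.
P = 2.14 × 0.73732 = 1.5779 atm.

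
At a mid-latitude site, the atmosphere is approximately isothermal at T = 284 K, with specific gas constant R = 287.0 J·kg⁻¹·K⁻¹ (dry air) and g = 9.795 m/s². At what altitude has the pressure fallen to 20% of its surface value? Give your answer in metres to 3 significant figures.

Scale height: H = RT/g = 287.0 × 284 / 9.795 = 8321.4 m.
Set P/P₀ = exp(−z/H) = 0.2, so z = −H ln(0.2).
−ln(0.2) = 1.6094; z = 8321.4 × 1.6094 = 13392 m.

z ≈ 13400 m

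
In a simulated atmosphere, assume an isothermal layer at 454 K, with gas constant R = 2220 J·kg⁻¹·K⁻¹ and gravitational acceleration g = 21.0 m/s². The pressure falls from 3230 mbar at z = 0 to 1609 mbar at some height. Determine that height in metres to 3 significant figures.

z ≈ 33400 m

Scale height: H = RT/g = 2220 × 454 / 21.0 = 47994 m.
Invert the barometric formula: z = H ln(P₀/P).
P₀/P = 3230/1609 = 2.0075; ln(2.0075) = 0.69689.
z = 47994 × 0.69689 = 33447 m.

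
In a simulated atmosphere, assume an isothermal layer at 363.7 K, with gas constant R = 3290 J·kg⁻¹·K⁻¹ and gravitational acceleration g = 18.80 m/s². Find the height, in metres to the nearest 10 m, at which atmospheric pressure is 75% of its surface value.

z ≈ 18310 m

Scale height: H = RT/g = 3290 × 363.7 / 18.80 = 63648 m.
Set P/P₀ = exp(−z/H) = 0.75, so z = −H ln(0.75).
−ln(0.75) = 0.28768; z = 63648 × 0.28768 = 18310 m.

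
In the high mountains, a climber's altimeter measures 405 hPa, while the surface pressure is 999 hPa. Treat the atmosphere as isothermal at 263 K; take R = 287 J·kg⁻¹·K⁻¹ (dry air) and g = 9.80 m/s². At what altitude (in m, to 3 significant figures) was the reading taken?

z ≈ 6950 m

Scale height: H = RT/g = 287 × 263 / 9.80 = 7702.1 m.
Invert the barometric formula: z = H ln(P₀/P).
P₀/P = 999/405 = 2.4667; ln(2.4667) = 0.90288.
z = 7702.1 × 0.90288 = 6954.1 m.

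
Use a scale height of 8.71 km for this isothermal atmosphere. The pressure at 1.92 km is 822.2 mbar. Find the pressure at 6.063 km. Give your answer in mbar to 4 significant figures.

P ≈ 511.0 mbar

Between two levels, P₂ = P₁ exp(−Δz/H) with Δz = z₂ − z₁.
Δz = 6063.0 − 1920.0 = 4143.0 m; Δz/H = 4143.0/8710.0 = 0.47566.
P₂ = 822.2 × exp(−0.47566) = 822.2 × 0.62147 = 510.97 mbar.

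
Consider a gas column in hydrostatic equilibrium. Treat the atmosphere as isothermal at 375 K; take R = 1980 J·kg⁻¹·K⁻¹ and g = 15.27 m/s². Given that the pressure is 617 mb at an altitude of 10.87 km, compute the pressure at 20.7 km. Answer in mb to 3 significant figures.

Scale height: H = RT/g = 1980 × 375 / 15.27 = 48625 m.
Between two levels, P₂ = P₁ exp(−Δz/H) with Δz = z₂ − z₁.
Δz = 20700 − 10870 = 9830.0 m; Δz/H = 9830.0/48625 = 0.20216.
P₂ = 617 × exp(−0.20216) = 617 × 0.81696 = 504.06 mb.

P ≈ 504 mb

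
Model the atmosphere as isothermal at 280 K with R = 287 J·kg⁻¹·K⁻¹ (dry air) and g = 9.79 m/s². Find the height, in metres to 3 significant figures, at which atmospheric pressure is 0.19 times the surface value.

Scale height: H = RT/g = 287 × 280 / 9.79 = 8208.4 m.
Set P/P₀ = exp(−z/H) = 0.19, so z = −H ln(0.19).
−ln(0.19) = 1.6607; z = 8208.4 × 1.6607 = 13632 m.

z ≈ 13600 m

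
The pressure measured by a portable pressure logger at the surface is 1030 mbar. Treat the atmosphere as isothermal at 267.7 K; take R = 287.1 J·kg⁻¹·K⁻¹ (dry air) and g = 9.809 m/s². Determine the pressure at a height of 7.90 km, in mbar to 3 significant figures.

P ≈ 376 mbar

Scale height: H = RT/g = 287.1 × 267.7 / 9.809 = 7835.3 m.
Barometric formula: P = P₀ exp(−z/H).
z/H = 7900.0/7835.3 = 1.0083; exp(−1.0083) = 0.36484.
P = 1030 × 0.36484 = 375.79 mbar.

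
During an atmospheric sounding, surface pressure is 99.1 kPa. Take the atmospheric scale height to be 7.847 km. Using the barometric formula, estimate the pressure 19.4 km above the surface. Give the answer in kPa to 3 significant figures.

P ≈ 8.36 kPa

Barometric formula: P = P₀ exp(−z/H).
z/H = 19400/7847.0 = 2.4723; exp(−2.4723) = 0.084391.
P = 99.1 × 0.084391 = 8.3631 kPa.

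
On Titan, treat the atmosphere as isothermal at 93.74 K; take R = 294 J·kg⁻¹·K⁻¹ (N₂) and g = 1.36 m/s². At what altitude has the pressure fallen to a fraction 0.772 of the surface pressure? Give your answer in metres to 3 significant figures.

z ≈ 5240 m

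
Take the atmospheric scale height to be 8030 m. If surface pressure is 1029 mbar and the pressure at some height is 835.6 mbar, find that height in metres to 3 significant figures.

z ≈ 1670 m

Invert the barometric formula: z = H ln(P₀/P).
P₀/P = 1029/835.6 = 1.2315; ln(1.2315) = 0.20823.
z = 8030.0 × 0.20823 = 1672.1 m.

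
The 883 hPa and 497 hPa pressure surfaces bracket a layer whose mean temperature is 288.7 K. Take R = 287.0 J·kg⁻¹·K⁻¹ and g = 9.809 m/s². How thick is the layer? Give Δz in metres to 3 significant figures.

Δz ≈ 4850 m

Hypsometric equation: Δz = (R T̄/g) ln(P₁/P₂).
R T̄/g = 287.0 × 288.7 / 9.809 = 8447.0 m.
ln(883/497) = ln(1.7767) = 0.57476.
Δz = 8447.0 × 0.57476 = 4855.0 m.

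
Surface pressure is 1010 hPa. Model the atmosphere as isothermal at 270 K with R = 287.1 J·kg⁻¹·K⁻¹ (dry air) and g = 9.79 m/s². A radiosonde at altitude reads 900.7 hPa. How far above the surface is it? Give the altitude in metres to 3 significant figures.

z ≈ 907 m

Scale height: H = RT/g = 287.1 × 270 / 9.79 = 7918.0 m.
Invert the barometric formula: z = H ln(P₀/P).
P₀/P = 1010/900.7 = 1.1214; ln(1.1214) = 0.11458.
z = 7918.0 × 0.11458 = 907.24 m.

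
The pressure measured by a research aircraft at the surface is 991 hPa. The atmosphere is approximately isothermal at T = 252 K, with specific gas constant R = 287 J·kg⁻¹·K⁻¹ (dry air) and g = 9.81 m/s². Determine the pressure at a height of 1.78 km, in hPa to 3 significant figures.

P ≈ 778 hPa

Scale height: H = RT/g = 287 × 252 / 9.81 = 7372.5 m.
Barometric formula: P = P₀ exp(−z/H).
z/H = 1780.0/7372.5 = 0.24144; exp(−0.24144) = 0.78550.
P = 991 × 0.78550 = 778.43 hPa.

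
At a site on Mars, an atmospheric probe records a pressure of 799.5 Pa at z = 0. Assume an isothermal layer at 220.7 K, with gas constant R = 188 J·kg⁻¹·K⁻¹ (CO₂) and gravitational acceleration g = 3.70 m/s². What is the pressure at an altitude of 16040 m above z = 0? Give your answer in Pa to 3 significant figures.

P ≈ 191 Pa

Scale height: H = RT/g = 188 × 220.7 / 3.70 = 11214 m.
Barometric formula: P = P₀ exp(−z/H).
z/H = 16040/11214 = 1.4304; exp(−1.4304) = 0.23921.
P = 799.5 × 0.23921 = 191.25 Pa.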